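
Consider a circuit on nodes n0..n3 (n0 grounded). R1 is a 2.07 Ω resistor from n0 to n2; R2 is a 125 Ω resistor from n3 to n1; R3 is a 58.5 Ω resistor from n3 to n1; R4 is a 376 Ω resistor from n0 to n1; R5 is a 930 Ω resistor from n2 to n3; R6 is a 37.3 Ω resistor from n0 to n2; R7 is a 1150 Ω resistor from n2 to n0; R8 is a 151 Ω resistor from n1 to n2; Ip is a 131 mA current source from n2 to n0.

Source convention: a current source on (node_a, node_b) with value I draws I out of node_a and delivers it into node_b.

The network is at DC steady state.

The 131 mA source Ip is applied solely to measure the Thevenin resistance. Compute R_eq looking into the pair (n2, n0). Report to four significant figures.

R_eq = 1.950 Ω

MNA unknowns: 3 node voltages V₁..V_3
R1: Y=0.4831 on G[0,2]
R2: Y=0.008000 on G[3,1]
R3: Y=0.01709 on G[3,1]
R4: Y=0.002660 on G[0,1]
R5: Y=0.001075 on G[2,3]
R6: Y=0.02681 on G[0,2]
R7: Y=0.0008696 on G[2,0]
R8: Y=0.006623 on G[1,2]
Ip: z[2]−=0.131, z[0]+=0.131
solve → V1=-0.1896, V2=-0.2555, V3=-0.1923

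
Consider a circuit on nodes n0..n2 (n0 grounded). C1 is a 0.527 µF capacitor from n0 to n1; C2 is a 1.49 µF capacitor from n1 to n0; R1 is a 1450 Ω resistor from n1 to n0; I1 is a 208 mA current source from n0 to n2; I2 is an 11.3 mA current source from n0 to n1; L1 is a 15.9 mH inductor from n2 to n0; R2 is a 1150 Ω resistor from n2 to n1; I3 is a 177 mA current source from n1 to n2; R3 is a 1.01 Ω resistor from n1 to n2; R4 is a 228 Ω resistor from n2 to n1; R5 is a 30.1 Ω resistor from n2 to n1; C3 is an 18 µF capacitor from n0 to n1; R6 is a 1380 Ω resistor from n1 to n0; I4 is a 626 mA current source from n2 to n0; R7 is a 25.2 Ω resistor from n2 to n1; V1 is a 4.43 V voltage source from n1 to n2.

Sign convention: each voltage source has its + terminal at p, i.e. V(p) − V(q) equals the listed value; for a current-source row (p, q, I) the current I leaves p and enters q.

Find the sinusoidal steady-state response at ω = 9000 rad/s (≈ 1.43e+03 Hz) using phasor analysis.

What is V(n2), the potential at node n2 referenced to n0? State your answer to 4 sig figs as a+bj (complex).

-4.628+2.347j V

Element admittances at ω=9000 rad/s:
  Y(C1) = 0.000+0.004743j S between n0,n1
  Y(C2) = 0.000+0.01341j S between n1,n0
  Y(R1) = 0.0006897+0.000j S between n1,n0
  I1: injects 0.208 A into n2 (from n0)
  I2: injects 0.0113 A into n1 (from n0)
  Y(L1) = 0.000-0.006988j S between n2,n0
  Y(R2) = 0.0008696+0.000j S between n2,n1
  I3: injects 0.177 A into n2 (from n1)
  Y(R3) = 0.9901+0.000j S between n1,n2
  Y(R4) = 0.004386+0.000j S between n2,n1
  Y(R5) = 0.03322+0.000j S between n2,n1
  Y(C3) = 0.000+0.1620j S between n0,n1
  Y(R6) = 0.0007246+0.000j S between n1,n0
  I4: injects 0.626 A into n0 (from n2)
  Y(R7) = 0.03968+0.000j S between n2,n1
  V1: constraint V(n1)−V(n2) = 4.43
Assemble and solve the 3×3 MNA system:
  V(n1)=-0.1979+2.347j  V(n2)=-4.628+2.347j
  i(V1)=-4.475+0.03234j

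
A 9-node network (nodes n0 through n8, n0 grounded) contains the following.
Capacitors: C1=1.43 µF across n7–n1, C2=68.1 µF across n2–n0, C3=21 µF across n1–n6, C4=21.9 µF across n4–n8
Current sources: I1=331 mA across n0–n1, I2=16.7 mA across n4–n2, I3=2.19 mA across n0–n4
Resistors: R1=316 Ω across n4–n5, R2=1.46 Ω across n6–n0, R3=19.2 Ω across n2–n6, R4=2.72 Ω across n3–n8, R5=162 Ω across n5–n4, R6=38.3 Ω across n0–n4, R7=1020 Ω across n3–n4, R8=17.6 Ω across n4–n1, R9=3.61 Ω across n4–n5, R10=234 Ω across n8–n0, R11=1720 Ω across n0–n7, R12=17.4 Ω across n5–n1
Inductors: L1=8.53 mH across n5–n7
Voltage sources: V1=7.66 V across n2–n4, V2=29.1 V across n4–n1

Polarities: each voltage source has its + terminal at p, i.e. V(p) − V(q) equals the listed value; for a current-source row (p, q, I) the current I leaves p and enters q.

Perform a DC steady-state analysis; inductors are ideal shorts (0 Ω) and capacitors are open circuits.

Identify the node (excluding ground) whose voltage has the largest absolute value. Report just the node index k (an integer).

MNA unknowns: 8 node voltages V₁..V_8 plus 3 source currents (L1, V1, V2)
C1: Y=0.000 on G[7,1]
I1: z[0]−=0.331, z[1]+=0.331
R1: Y=0.003165 on G[4,5]
R2: Y=0.6849 on G[6,0]
L1: row V5−V7=0, i_L1 at 5,7
R3: Y=0.05208 on G[2,6]
R4: Y=0.3676 on G[3,8]
C2: Y=0.000 on G[2,0]
R5: Y=0.006173 on G[5,4]
C3: Y=0.000 on G[1,6]
I2: z[4]−=0.0167, z[2]+=0.0167
I3: z[0]−=0.00219, z[4]+=0.00219
R6: Y=0.02611 on G[0,4]
C4: Y=0.000 on G[4,8]
R7: Y=0.0009804 on G[3,4]
R8: Y=0.05682 on G[4,1]
R9: Y=0.2770 on G[4,5]
R10: Y=0.004274 on G[8,0]
R11: Y=0.0005814 on G[0,7]
R12: Y=0.05747 on G[5,1]
V1: row V2−V4=7.66, i_V1 at 2,4
V2: row V4−V1=29.1, i_V2 at 4,1
solve → V1=-29.56, V2=7.202, V3=-0.08626, V4=-0.4579, V5=-5.313, V6=0.5090, V7=-5.313, V8=-0.08527
aux → i_L1=-0.003089, i_V1=-0.3319, i_V2=-3.378

1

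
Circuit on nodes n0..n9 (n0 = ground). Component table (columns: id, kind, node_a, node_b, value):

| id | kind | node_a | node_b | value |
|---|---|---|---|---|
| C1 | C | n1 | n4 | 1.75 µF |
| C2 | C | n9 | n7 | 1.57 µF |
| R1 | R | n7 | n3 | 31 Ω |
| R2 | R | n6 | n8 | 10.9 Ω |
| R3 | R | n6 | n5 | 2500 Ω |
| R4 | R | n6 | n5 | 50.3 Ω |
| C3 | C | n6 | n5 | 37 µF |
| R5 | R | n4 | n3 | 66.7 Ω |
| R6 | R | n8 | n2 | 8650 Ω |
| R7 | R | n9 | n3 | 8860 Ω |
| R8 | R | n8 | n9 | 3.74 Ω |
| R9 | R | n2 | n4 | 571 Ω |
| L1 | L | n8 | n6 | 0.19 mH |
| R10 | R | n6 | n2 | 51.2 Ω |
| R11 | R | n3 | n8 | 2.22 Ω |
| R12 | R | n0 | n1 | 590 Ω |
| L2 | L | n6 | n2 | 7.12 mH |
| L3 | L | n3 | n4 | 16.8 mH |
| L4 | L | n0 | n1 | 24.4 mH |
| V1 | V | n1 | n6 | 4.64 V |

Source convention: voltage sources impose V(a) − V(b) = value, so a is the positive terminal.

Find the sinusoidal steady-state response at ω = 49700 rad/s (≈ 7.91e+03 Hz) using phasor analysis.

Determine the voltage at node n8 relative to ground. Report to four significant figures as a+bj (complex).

-4.354+0.3503j V

Element admittances at ω=49700 rad/s:
  Y(C1) = 0.000+0.08697j S between n1,n4
  Y(C2) = 0.000+0.07803j S between n9,n7
  Y(R1) = 0.03226+0.000j S between n7,n3
  Y(R2) = 0.09174+0.000j S between n6,n8
  Y(R3) = 0.0004000+0.000j S between n6,n5
  Y(R4) = 0.01988+0.000j S between n6,n5
  Y(C3) = 0.000+1.839j S between n6,n5
  Y(R5) = 0.01499+0.000j S between n4,n3
  Y(R6) = 0.0001156+0.000j S between n8,n2
  Y(R7) = 0.0001129+0.000j S between n9,n3
  Y(R8) = 0.2674+0.000j S between n8,n9
  Y(R9) = 0.001751+0.000j S between n2,n4
  Y(L1) = 0.000-0.1059j S between n8,n6
  Y(R10) = 0.01953+0.000j S between n6,n2
  Y(R11) = 0.4505+0.000j S between n3,n8
  Y(R12) = 0.001695+0.000j S between n0,n1
  Y(L2) = 0.000-0.002826j S between n6,n2
  Y(L3) = 0.000-0.001198j S between n3,n4
  Y(L4) = 0.000-0.0008246j S between n0,n1
  V1: constraint V(n1)−V(n6) = 4.64
Assemble and solve the 10×10 MNA system:
  V(n1)=0.000+0.000j  V(n2)=-4.277+0.1164j  V(n3)=-4.221+0.3517j  V(n4)=-0.03595+0.8132j  V(n5)=-4.640+0.000j  V(n6)=-4.640+0.000j  V(n7)=-4.325+0.3121j  V(n8)=-4.354+0.3503j  V(n9)=-4.342+0.3551j
  i(V1)=-0.07073-0.003127j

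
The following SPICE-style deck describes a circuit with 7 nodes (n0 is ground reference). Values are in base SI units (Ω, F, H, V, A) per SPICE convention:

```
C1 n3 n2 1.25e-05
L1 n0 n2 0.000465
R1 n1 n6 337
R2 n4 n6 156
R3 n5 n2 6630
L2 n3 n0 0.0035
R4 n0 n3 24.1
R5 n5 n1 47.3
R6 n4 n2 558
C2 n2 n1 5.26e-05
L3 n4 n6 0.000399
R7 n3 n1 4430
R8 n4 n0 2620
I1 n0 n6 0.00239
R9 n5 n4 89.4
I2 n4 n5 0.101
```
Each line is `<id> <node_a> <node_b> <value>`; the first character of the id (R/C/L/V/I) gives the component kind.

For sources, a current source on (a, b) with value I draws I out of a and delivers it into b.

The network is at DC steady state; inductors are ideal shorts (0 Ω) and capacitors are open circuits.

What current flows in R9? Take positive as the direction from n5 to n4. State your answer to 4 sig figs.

Element admittances at DC:
  Y(C1) = 0.000 S between n3,n2
  L1: short n0↔n2 (DC inductor)
  Y(R1) = 0.002967 S between n1,n6
  Y(R2) = 0.006410 S between n4,n6
  Y(R3) = 0.0001508 S between n5,n2
  L2: short n3↔n0 (DC inductor)
  Y(R4) = 0.04149 S between n0,n3
  Y(R5) = 0.02114 S between n5,n1
  Y(R6) = 0.001792 S between n4,n2
  Y(C2) = 0.000 S between n2,n1
  L3: short n4↔n6 (DC inductor)
  Y(R7) = 0.0002257 S between n3,n1
  Y(R8) = 0.0003817 S between n4,n0
  I1: injects 0.00239 A into n6 (from n0)
  Y(R9) = 0.01119 S between n5,n4
  I2: injects 0.101 A into n5 (from n4)
Assemble and solve the 9×9 MNA system:
  V(n1)=6.183  V(n2)=0.000  V(n3)=0.000  V(n4)=-0.03675  V(n5)=7.122  V(n6)=-0.03675
  i(L1)=-0.001008  i(L2)=0.001396  i(L3)=-0.02085

0.08007 A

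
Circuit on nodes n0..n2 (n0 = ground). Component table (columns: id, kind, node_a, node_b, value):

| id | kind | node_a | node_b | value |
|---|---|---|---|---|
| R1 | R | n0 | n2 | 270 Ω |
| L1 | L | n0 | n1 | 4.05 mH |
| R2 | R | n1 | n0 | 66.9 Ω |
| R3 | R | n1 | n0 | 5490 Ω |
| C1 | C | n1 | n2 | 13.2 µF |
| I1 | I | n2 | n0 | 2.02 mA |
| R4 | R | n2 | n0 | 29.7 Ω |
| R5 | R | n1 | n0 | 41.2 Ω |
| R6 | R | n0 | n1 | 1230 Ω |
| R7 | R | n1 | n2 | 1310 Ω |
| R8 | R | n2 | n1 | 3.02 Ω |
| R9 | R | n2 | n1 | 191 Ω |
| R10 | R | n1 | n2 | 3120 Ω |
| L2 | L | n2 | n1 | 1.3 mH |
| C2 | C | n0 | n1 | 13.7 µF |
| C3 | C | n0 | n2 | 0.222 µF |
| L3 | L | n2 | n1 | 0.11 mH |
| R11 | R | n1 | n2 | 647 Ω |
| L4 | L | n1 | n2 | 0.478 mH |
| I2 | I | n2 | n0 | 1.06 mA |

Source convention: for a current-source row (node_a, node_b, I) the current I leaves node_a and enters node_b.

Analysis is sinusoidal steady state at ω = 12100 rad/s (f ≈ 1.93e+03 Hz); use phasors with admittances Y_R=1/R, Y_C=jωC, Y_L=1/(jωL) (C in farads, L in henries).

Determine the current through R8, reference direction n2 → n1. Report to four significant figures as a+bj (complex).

Apply KCL at each of the 2 non-ground nodes and solve the resulting linear system.
Node n1: branches {L1, R2, R3, C1, R5, R6, R7, R8, R9, R10, L2, C2, L3, R11, L4} → V_1 = -0.007900+0.01655j
Node n2: branches {R1, C1, I1, R4, R7, R8, R9, R10, L2, C3, L3, R11, L4, I2} → V_2 = -0.008554+0.01353j

-0.0002166-0.001001j A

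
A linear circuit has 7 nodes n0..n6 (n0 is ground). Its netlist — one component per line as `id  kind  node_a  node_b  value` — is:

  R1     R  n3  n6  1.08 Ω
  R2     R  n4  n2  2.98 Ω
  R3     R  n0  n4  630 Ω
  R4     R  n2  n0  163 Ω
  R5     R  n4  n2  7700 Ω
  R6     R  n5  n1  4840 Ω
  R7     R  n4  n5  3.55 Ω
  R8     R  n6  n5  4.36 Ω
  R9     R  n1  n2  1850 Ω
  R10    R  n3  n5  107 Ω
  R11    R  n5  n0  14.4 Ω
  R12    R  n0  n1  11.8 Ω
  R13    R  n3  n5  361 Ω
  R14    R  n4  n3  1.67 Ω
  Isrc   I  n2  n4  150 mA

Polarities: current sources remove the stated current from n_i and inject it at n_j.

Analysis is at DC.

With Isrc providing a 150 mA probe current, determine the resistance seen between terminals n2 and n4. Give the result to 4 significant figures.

Apply KCL at each of the 6 non-ground nodes and solve the resulting linear system.
Node n1: branches {R6, R9, R12} → V_1 = -0.002415
Node n2: branches {R2, R4, R5, R9, Isrc} → V_2 = -0.3960
Node n3: branches {R1, R10, R13, R14} → V_3 = 0.04147
Node n4: branches {R2, R3, R5, R7, R14, Isrc} → V_4 = 0.04295
Node n5: branches {R6, R7, R8, R10, R11, R13} → V_5 = 0.03695
Node n6: branches {R1, R8} → V_6 = 0.04057

R_eq = 2.926 Ω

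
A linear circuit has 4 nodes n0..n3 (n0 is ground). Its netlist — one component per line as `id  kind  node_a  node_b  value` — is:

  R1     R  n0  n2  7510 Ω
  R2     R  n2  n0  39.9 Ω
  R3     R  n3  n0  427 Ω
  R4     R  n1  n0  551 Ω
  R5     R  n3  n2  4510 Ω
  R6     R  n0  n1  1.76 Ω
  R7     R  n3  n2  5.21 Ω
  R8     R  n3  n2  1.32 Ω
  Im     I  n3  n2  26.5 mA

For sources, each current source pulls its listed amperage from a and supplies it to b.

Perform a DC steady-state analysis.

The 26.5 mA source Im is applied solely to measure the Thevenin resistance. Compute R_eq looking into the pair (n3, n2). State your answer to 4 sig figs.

MNA unknowns: 3 node voltages V₁..V_3
R1: Y=0.0001332 on G[0,2]
R2: Y=0.02506 on G[2,0]
R3: Y=0.002342 on G[3,0]
R4: Y=0.001815 on G[1,0]
R5: Y=0.0002217 on G[3,2]
R6: Y=0.5682 on G[0,1]
R7: Y=0.1919 on G[3,2]
R8: Y=0.7576 on G[3,2]
Im: z[3]−=0.0265, z[2]+=0.0265
solve → V1=0.000, V2=0.002368, V3=-0.02547

R_eq = 1.051 Ω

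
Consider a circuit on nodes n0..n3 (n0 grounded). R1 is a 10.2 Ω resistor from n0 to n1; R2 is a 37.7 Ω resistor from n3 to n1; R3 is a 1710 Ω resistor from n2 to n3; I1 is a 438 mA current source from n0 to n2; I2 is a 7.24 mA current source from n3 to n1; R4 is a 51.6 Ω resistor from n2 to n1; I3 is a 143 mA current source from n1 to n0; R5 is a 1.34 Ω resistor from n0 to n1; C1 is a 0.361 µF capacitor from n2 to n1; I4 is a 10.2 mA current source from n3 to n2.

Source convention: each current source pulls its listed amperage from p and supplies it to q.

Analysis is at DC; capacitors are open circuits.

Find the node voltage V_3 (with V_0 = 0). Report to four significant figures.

MNA unknowns: 3 node voltages V₁..V_3
R1: Y=0.09804 on G[0,1]
R2: Y=0.02653 on G[3,1]
R3: Y=0.0005848 on G[2,3]
I1: z[0]−=0.438, z[2]+=0.438
I2: z[3]−=0.00724, z[1]+=0.00724
R4: Y=0.01938 on G[2,1]
I3: z[1]−=0.143, z[0]+=0.143
R5: Y=0.7463 on G[0,1]
C1: Y=0.000 on G[2,1]
I4: z[3]−=0.0102, z[2]+=0.0102
solve → V1=0.3494, V2=22.79, V3=0.1903

0.1903 V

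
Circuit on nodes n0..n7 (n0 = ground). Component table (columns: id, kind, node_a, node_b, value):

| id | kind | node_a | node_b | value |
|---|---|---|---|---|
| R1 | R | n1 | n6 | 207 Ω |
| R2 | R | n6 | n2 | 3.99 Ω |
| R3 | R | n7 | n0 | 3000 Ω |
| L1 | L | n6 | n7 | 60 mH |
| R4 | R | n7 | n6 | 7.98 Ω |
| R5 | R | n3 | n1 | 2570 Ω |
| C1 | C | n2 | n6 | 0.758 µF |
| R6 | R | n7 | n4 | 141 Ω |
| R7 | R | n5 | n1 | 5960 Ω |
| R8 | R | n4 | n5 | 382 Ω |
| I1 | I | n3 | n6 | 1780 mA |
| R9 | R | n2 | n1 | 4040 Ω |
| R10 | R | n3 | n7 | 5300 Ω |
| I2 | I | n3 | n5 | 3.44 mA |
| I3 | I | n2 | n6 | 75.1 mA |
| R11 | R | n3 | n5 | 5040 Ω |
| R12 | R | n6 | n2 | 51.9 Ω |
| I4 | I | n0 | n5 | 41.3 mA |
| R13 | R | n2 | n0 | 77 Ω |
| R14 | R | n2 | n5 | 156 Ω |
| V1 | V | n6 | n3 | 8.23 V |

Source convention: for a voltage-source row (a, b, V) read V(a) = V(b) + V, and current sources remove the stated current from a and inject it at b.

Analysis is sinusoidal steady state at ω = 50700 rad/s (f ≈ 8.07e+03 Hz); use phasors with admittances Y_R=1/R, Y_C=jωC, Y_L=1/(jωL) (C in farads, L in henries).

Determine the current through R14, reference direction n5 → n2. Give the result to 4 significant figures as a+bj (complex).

MNA unknowns: 7 node voltages V₁..V_7 plus 1 source current (V1)
R1: Y=0.004831+0.000j on G[1,6]
R2: Y=0.2506+0.000j on G[6,2]
R3: Y=0.0003333+0.000j on G[7,0]
L1: Y=0.000-0.0003287j on G[6,7]
R4: Y=0.1253+0.000j on G[7,6]
R5: Y=0.0003891+0.000j on G[3,1]
C1: Y=0.000+0.03843j on G[2,6]
R6: Y=0.007092+0.000j on G[7,4]
R7: Y=0.0001678+0.000j on G[5,1]
R8: Y=0.002618+0.000j on G[4,5]
I1: z[3]−=1.78, z[6]+=1.78
R9: Y=0.0002475+0.000j on G[2,1]
R10: Y=0.0001887+0.000j on G[3,7]
I2: z[3]−=0.00344, z[5]+=0.00344
I3: z[2]−=0.0751, z[6]+=0.0751
R11: Y=0.0001984+0.000j on G[3,5]
R12: Y=0.01927+0.000j on G[6,2]
I4: z[0]−=0.0413, z[5]+=0.0413
R13: Y=0.01299+0.000j on G[2,0]
R14: Y=0.006410+0.000j on G[2,5]
V1: row V6−V3=8.23, i_V1 at 6,3
solve → V1=2.953-0.03870j, V2=3.092+0.001047j, V3=-4.837-0.04151j, V4=4.708-0.03247j, V5=8.135-0.009902j, V6=3.393-0.04151j, V7=3.443-0.04080j
aux → i_V1=1.776-7.499e-06j

0.03233-7.019e-05j A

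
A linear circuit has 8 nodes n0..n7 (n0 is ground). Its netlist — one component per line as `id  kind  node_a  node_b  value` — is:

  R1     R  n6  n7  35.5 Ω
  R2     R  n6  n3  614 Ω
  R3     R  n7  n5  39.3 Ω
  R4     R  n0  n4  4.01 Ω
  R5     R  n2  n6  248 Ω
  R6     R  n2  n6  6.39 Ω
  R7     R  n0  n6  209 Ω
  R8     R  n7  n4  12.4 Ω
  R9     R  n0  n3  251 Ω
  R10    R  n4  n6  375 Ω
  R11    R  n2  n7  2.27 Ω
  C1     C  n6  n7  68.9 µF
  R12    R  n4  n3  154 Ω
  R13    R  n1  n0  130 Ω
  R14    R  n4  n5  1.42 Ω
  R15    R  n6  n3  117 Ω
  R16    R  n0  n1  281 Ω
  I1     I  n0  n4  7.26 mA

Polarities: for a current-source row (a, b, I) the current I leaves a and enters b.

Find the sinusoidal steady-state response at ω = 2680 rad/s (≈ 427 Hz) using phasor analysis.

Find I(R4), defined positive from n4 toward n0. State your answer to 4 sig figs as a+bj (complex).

0.007048-3.129e-06j A

MNA unknowns: 7 node voltages V₁..V_7
R1: Y=0.02817+0.000j on G[6,7]
R2: Y=0.001629+0.000j on G[6,3]
R3: Y=0.02545+0.000j on G[7,5]
R4: Y=0.2494+0.000j on G[0,4]
R5: Y=0.004032+0.000j on G[2,6]
R6: Y=0.1565+0.000j on G[2,6]
R7: Y=0.004785+0.000j on G[0,6]
R8: Y=0.08065+0.000j on G[7,4]
R9: Y=0.003984+0.000j on G[0,3]
R10: Y=0.002667+0.000j on G[4,6]
R11: Y=0.4405+0.000j on G[2,7]
C1: Y=0.000+0.1847j on G[6,7]
R12: Y=0.006494+0.000j on G[4,3]
R13: Y=0.007692+0.000j on G[1,0]
R14: Y=0.7042+0.000j on G[4,5]
R15: Y=0.008547+0.000j on G[6,3]
R16: Y=0.003559+0.000j on G[0,1]
I1: z[0]−=0.00726, z[4]+=0.00726
solve → V1=0.000+0.000j, V2=0.02657+7.381e-05j, V3=0.02181+0.0002257j, V4=0.02826-1.255e-05j, V5=0.02821-1.452e-05j, V6=0.02624+0.0004661j, V7=0.02669-6.913e-05j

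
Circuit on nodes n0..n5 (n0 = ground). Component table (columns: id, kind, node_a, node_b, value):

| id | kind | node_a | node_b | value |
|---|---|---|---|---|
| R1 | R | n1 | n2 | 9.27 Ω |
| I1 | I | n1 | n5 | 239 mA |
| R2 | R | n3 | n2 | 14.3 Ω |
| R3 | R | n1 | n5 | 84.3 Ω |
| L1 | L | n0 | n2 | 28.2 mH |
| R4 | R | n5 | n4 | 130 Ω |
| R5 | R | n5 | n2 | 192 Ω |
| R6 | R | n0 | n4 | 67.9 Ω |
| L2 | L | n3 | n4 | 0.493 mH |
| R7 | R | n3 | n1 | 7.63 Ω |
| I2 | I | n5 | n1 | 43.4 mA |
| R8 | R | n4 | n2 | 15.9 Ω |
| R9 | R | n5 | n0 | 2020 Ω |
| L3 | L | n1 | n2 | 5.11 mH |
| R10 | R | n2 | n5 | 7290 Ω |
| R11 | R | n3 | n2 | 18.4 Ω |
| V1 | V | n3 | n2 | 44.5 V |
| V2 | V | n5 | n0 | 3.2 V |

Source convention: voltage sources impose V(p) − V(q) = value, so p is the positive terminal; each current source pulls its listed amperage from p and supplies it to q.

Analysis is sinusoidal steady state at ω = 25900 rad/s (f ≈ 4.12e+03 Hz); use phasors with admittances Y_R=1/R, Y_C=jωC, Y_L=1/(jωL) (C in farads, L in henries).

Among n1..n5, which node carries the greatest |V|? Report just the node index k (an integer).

2

Element admittances at ω=25900 rad/s:
  Y(R1) = 0.1079+0.000j S between n1,n2
  I1: injects 0.239 A into n5 (from n1)
  Y(R2) = 0.06993+0.000j S between n3,n2
  Y(R3) = 0.01186+0.000j S between n1,n5
  Y(L1) = 0.000-0.001369j S between n0,n2
  Y(R4) = 0.007692+0.000j S between n5,n4
  Y(R5) = 0.005208+0.000j S between n5,n2
  Y(R6) = 0.01473+0.000j S between n0,n4
  Y(L2) = 0.000-0.07832j S between n3,n4
  Y(R7) = 0.1311+0.000j S between n3,n1
  I2: injects 0.0434 A into n1 (from n5)
  Y(R8) = 0.06289+0.000j S between n4,n2
  Y(R9) = 0.0004950+0.000j S between n5,n0
  Y(L3) = 0.000-0.007556j S between n1,n2
  Y(R10) = 0.0001372+0.000j S between n2,n5
  Y(R11) = 0.05435+0.000j S between n3,n2
  V1: constraint V(n3)−V(n2) = 44.5
  V2: constraint V(n5)−V(n0) = 3.2
Assemble and solve the 7×7 MNA system:
  V(n1)=-1.004+10.77j  V(n2)=-24.80+10.55j  V(n3)=19.70+10.55j  V(n4)=0.6287-9.730j  V(n5)=3.200+0.000j
  i(V1)=-9.833+1.522j  i(V2)=-0.02529+0.1093j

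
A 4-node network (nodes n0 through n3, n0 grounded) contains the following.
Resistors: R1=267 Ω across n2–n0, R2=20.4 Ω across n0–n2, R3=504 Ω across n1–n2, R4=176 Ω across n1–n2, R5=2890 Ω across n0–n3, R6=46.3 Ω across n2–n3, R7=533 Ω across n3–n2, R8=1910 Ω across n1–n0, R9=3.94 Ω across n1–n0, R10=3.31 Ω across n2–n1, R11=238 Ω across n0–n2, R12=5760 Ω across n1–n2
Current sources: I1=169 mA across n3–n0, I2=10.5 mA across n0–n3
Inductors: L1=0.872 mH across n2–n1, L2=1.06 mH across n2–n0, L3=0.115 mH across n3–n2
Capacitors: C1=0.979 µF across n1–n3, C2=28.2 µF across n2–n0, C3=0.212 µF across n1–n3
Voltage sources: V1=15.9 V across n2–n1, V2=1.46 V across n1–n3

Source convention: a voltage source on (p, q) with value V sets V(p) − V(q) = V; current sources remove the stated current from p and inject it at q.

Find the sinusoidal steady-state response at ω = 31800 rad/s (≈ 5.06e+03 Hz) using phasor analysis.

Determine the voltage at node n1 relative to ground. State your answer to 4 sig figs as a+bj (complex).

-14.47-3.974j V

Element admittances at ω=31800 rad/s:
  Y(R1) = 0.003745+0.000j S between n2,n0
  Y(R2) = 0.04902+0.000j S between n0,n2
  I1: injects 0.169 A into n0 (from n3)
  Y(R3) = 0.001984+0.000j S between n1,n2
  Y(L1) = 0.000-0.03606j S between n2,n1
  Y(L2) = 0.000-0.02967j S between n2,n0
  Y(C1) = 0.000+0.03113j S between n1,n3
  Y(C2) = 0.000+0.8968j S between n2,n0
  Y(R4) = 0.005682+0.000j S between n1,n2
  Y(R5) = 0.0003460+0.000j S between n0,n3
  Y(R6) = 0.02160+0.000j S between n2,n3
  I2: injects 0.0105 A into n3 (from n0)
  Y(L3) = 0.000-0.2734j S between n3,n2
  Y(R7) = 0.001876+0.000j S between n3,n2
  Y(R8) = 0.0005236+0.000j S between n1,n0
  Y(R9) = 0.2538+0.000j S between n1,n0
  Y(R10) = 0.3021+0.000j S between n2,n1
  Y(R11) = 0.004202+0.000j S between n0,n2
  Y(R12) = 0.0001736+0.000j S between n1,n2
  Y(C3) = 0.000+0.006742j S between n1,n3
  V1: constraint V(n2)−V(n1) = 15.9
  V2: constraint V(n1)−V(n3) = 1.46
Assemble and solve the 5×5 MNA system:
  V(n1)=-14.47-3.974j  V(n2)=1.428-3.974j  V(n3)=-15.93-3.974j
  i(V1)=-8.863+4.308j  i(V2)=-0.2545+4.690j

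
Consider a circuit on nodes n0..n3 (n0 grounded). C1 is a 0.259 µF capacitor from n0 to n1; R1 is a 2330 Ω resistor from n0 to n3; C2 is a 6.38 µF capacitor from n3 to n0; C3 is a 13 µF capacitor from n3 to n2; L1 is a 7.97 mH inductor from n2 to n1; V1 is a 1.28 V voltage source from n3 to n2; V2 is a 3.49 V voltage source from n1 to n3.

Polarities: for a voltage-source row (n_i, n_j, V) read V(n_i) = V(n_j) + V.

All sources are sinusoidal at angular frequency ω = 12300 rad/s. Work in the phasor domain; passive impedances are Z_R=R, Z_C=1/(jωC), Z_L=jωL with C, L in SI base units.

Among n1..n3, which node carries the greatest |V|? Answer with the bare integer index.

1

MNA unknowns: 3 node voltages V₁..V_3 plus 2 source currents (V1, V2)
C1: Y=0.000+0.003186j on G[0,1]
R1: Y=0.0004292+0.000j on G[0,3]
C2: Y=0.000+0.07847j on G[3,0]
C3: Y=0.000+0.1599j on G[3,2]
L1: Y=0.000-0.01020j on G[2,1]
V1: row V3−V2=1.28, i_V1 at 3,2
V2: row V1−V3=3.49, i_V2 at 1,3
solve → V1=3.354-0.0007156j, V2=-1.416-0.0007156j, V3=-0.1361-0.0007156j
aux → i_V1=0.000-0.1560j, i_V2=-2.280e-06+0.03797j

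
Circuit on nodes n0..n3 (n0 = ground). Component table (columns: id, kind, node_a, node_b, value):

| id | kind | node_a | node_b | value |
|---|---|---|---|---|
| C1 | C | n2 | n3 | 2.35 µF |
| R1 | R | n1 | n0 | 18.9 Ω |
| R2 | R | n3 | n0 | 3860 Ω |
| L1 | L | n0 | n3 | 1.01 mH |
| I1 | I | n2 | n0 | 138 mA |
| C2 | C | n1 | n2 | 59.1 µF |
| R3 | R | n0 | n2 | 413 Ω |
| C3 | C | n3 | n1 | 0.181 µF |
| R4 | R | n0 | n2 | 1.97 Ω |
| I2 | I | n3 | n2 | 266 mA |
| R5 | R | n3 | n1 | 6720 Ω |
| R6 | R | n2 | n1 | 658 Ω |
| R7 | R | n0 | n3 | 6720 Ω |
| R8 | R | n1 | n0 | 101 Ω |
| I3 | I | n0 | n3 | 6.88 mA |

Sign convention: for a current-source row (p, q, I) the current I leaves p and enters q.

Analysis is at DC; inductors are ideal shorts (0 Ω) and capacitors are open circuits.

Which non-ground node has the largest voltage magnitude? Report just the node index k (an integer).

MNA unknowns: 3 node voltages V₁..V_3 plus 1 source current (L1)
C1: Y=0.000 on G[2,3]
R1: Y=0.05291 on G[1,0]
R2: Y=0.0002591 on G[3,0]
L1: row V0−V3=0, i_L1 at 0,3
I1: z[2]−=0.138, z[0]+=0.138
C2: Y=0.000 on G[1,2]
R3: Y=0.002421 on G[0,2]
C3: Y=0.000 on G[3,1]
R4: Y=0.5076 on G[0,2]
I2: z[3]−=0.266, z[2]+=0.266
R5: Y=0.0001488 on G[3,1]
R6: Y=0.001520 on G[2,1]
R7: Y=0.0001488 on G[0,3]
R8: Y=0.009901 on G[1,0]
I3: z[0]−=0.00688, z[3]+=0.00688
solve → V1=0.005898, V2=0.2502, V3=0.000
aux → i_L1=0.2591

2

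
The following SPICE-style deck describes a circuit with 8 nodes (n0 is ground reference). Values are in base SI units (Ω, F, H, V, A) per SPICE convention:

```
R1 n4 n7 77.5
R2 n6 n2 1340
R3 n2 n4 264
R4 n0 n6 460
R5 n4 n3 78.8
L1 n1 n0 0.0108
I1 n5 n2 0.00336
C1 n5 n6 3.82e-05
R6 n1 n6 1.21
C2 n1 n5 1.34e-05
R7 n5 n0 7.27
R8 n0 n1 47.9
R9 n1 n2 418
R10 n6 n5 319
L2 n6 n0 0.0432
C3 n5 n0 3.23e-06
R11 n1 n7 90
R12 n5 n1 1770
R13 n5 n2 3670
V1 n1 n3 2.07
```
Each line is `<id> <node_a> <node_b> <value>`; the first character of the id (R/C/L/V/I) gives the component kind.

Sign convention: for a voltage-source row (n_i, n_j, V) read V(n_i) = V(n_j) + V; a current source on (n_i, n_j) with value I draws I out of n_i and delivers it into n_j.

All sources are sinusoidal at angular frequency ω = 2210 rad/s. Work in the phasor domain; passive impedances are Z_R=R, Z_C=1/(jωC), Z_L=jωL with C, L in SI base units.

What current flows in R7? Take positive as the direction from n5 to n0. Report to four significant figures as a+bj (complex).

Element admittances at ω=2210 rad/s:
  Y(R1) = 0.01290+0.000j S between n4,n7
  Y(R2) = 0.0007463+0.000j S between n6,n2
  Y(R3) = 0.003788+0.000j S between n2,n4
  Y(R4) = 0.002174+0.000j S between n0,n6
  Y(R5) = 0.01269+0.000j S between n4,n3
  Y(L1) = 0.000-0.04190j S between n1,n0
  I1: injects 0.00336 A into n2 (from n5)
  Y(C1) = 0.000+0.08442j S between n5,n6
  Y(R6) = 0.8264+0.000j S between n1,n6
  Y(C2) = 0.000+0.02961j S between n1,n5
  Y(R7) = 0.1376+0.000j S between n5,n0
  Y(R8) = 0.02088+0.000j S between n0,n1
  Y(R9) = 0.002392+0.000j S between n1,n2
  Y(R10) = 0.003135+0.000j S between n6,n5
  Y(L2) = 0.000-0.01047j S between n6,n0
  Y(C3) = 0.000+0.007138j S between n5,n0
  Y(R11) = 0.01111+0.000j S between n1,n7
  Y(R12) = 0.0005650+0.000j S between n5,n1
  Y(R13) = 0.0002725+0.000j S between n5,n2
  V1: constraint V(n1)−V(n3) = 2.07
Assemble and solve the 8×8 MNA system:
  V(n1)=0.02380-0.02158j  V(n2)=-0.1409-0.02030j  V(n3)=-2.046-0.02158j  V(n4)=-1.174-0.02136j  V(n5)=0.004998+0.01217j  V(n6)=0.02027-0.02269j  V(n7)=-0.6199-0.02146j
  i(V1)=-0.01107-2.731e-06j

0.0006874+0.001674j A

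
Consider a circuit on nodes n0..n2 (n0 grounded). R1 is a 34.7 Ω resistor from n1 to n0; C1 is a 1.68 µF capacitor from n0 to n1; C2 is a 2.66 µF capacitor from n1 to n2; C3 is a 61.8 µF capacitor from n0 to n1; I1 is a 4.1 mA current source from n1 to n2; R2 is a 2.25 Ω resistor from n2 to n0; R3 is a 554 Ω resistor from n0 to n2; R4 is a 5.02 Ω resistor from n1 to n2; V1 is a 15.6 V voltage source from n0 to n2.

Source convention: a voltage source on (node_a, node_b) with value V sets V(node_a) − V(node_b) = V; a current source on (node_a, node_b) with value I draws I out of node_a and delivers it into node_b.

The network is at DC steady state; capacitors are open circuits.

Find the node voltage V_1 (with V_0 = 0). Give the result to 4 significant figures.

MNA unknowns: 2 node voltages V₁..V_2 plus 1 source current (V1)
R1: Y=0.02882 on G[1,0]
C1: Y=0.000 on G[0,1]
C2: Y=0.000 on G[1,2]
C3: Y=0.000 on G[0,1]
I1: z[1]−=0.0041, z[2]+=0.0041
R2: Y=0.4444 on G[2,0]
R3: Y=0.001805 on G[0,2]
R4: Y=0.1992 on G[1,2]
V1: row V0−V2=15.6, i_V1 at 0,2
solve → V1=-13.65, V2=-15.60
aux → i_V1=-7.355

-13.65 V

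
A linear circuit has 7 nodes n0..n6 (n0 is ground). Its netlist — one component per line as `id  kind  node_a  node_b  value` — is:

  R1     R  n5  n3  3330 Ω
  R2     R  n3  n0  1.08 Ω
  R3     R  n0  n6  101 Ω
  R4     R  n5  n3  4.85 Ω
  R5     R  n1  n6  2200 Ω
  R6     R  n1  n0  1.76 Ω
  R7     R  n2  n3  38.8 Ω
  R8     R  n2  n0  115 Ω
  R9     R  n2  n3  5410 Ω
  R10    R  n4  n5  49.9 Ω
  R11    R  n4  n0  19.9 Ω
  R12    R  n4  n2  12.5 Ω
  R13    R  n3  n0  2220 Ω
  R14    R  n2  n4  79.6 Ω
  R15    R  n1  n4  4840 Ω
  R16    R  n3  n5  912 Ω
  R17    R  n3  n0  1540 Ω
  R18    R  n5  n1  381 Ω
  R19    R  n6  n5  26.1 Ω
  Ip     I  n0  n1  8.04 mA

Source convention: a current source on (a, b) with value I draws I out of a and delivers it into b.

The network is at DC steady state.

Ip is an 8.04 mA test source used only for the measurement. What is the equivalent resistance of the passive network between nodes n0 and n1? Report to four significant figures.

MNA unknowns: 6 node voltages V₁..V_6
R1: Y=0.0003003 on G[5,3]
R2: Y=0.9259 on G[3,0]
R3: Y=0.009901 on G[0,6]
R4: Y=0.2062 on G[5,3]
R5: Y=0.0004545 on G[1,6]
R6: Y=0.5682 on G[1,0]
R7: Y=0.02577 on G[2,3]
R8: Y=0.008696 on G[2,0]
R9: Y=0.0001848 on G[2,3]
R10: Y=0.02004 on G[4,5]
R11: Y=0.05025 on G[4,0]
R12: Y=0.08000 on G[4,2]
R13: Y=0.0004505 on G[3,0]
R14: Y=0.01256 on G[2,4]
R15: Y=0.0002066 on G[1,4]
R16: Y=0.001096 on G[3,5]
R17: Y=0.0006494 on G[3,0]
R18: Y=0.002625 on G[5,1]
R19: Y=0.03831 on G[6,5]
Ip: z[0]−=0.00804, z[1]+=0.00804
solve → V1=0.01407, V2=6.951e-05, V3=4.063e-05, V4=8.414e-05, V5=0.0002185, V6=0.0003034

R_eq = 1.750 Ω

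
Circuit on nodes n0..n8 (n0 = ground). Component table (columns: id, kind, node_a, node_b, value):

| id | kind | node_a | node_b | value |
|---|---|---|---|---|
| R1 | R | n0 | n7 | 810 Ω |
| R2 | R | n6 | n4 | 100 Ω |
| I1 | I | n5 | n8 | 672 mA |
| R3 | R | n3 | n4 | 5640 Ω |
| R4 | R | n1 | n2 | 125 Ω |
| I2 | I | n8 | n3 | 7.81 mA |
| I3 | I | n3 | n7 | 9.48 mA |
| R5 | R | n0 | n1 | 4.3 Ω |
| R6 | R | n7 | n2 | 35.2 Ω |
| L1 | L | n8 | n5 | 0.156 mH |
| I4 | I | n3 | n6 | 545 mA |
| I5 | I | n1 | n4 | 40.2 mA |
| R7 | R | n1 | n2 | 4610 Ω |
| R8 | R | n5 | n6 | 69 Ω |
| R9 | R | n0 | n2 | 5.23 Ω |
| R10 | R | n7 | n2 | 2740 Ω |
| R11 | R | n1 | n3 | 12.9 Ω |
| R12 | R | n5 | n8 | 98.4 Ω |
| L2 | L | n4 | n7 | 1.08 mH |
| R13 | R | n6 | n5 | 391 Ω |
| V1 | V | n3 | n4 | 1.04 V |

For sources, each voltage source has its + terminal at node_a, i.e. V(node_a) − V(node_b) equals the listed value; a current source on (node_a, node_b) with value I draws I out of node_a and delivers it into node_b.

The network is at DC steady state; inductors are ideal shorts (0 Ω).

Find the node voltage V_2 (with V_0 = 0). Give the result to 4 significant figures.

MNA unknowns: 8 node voltages V₁..V_8 plus 3 source currents (L1, L2, V1)
R1: Y=0.001235 on G[0,7]
R2: Y=0.01000 on G[6,4]
I1: z[5]−=0.672, z[8]+=0.672
R3: Y=0.0001773 on G[3,4]
R4: Y=0.008000 on G[1,2]
I2: z[8]−=0.00781, z[3]+=0.00781
I3: z[3]−=0.00948, z[7]+=0.00948
R5: Y=0.2326 on G[0,1]
R6: Y=0.02841 on G[7,2]
L1: row V8−V5=0, i_L1 at 8,5
I4: z[3]−=0.545, z[6]+=0.545
I5: z[1]−=0.0402, z[4]+=0.0402
R7: Y=0.0002169 on G[1,2]
R8: Y=0.01449 on G[5,6]
R9: Y=0.1912 on G[0,2]
R10: Y=0.0003650 on G[7,2]
R11: Y=0.07752 on G[1,3]
R12: Y=0.01016 on G[5,8]
L2: row V4−V7=0, i_L2 at 4,7
R13: Y=0.002558 on G[6,5]
V1: row V3−V4=1.04, i_V1 at 3,4
solve → V1=0.03813, V2=-0.04405, V3=0.6798, V4=-0.3602, V5=52.90, V6=53.36, V7=-0.3602, V8=52.90
aux → i_L1=0.6642, i_L2=-0.01902, i_V1=-0.5966

-0.04405 V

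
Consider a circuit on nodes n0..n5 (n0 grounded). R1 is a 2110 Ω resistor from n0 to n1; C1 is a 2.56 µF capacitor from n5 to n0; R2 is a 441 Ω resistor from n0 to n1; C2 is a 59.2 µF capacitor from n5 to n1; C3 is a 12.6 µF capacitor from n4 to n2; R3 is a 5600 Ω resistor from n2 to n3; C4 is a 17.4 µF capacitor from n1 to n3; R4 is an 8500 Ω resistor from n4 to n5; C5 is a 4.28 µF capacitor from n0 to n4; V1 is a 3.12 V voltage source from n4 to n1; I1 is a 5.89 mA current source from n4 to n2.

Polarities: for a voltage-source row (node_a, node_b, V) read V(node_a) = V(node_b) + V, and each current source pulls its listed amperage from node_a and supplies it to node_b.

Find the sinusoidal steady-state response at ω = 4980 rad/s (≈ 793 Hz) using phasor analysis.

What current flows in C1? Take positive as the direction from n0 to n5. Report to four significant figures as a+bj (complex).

-0.001977+0.02407j A

MNA unknowns: 5 node voltages V₁..V_5 plus 1 source current (V1)
R1: Y=0.0004739+0.000j on G[0,1]
C1: Y=0.000+0.01275j on G[5,0]
R2: Y=0.002268+0.000j on G[0,1]
C2: Y=0.000+0.2948j on G[5,1]
C3: Y=0.000+0.06275j on G[4,2]
R3: Y=0.0001786+0.000j on G[2,3]
C4: Y=0.000+0.08665j on G[1,3]
R4: Y=0.0001176+0.000j on G[4,5]
C5: Y=0.000+0.02131j on G[0,4]
V1: row V4−V1=3.12, i_V1 at 4,1
I1: z[4]−=0.00589, z[2]+=0.00589
solve → V1=-1.970-0.1606j, V2=1.150-0.2456j, V3=-1.970-0.1670j, V4=1.150-0.1606j, V5=-1.888-0.1551j
aux → i_V1=-0.004338-0.02450j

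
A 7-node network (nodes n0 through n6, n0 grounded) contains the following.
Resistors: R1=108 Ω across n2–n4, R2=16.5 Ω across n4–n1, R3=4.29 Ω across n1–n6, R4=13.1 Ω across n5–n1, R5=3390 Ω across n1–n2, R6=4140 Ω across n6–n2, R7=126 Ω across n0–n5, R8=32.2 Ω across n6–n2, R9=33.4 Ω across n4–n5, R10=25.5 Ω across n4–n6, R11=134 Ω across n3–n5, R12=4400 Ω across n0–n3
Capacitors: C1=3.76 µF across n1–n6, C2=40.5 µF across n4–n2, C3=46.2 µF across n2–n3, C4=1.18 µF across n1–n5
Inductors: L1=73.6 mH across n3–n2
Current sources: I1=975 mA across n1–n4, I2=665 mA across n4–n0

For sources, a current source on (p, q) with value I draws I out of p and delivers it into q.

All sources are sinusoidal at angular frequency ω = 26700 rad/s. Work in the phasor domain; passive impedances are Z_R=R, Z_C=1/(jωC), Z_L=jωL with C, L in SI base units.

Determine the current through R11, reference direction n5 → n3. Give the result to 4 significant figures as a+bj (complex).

0.02011-0.01021j A

Apply KCL at each of the 6 non-ground nodes and solve the resulting linear system.
Node n1: branches {C1, R2, R3, R4, R5, I1, C4} → V_1 = -87.72+1.912j
Node n2: branches {R1, L1, C2, C3, R5, R6, R8} → V_2 = -84.07+1.361j
Node n3: branches {L1, C3, R11, R12} → V_3 = -84.08+1.329j
Node n4: branches {R1, C2, R2, I1, R9, R10, I2} → V_4 = -84.06+1.312j
Node n5: branches {R4, R7, R9, C4, R11} → V_5 = -81.38-0.03807j
Node n6: branches {C1, R3, R6, R8, R10} → V_6 = -87.00+1.538j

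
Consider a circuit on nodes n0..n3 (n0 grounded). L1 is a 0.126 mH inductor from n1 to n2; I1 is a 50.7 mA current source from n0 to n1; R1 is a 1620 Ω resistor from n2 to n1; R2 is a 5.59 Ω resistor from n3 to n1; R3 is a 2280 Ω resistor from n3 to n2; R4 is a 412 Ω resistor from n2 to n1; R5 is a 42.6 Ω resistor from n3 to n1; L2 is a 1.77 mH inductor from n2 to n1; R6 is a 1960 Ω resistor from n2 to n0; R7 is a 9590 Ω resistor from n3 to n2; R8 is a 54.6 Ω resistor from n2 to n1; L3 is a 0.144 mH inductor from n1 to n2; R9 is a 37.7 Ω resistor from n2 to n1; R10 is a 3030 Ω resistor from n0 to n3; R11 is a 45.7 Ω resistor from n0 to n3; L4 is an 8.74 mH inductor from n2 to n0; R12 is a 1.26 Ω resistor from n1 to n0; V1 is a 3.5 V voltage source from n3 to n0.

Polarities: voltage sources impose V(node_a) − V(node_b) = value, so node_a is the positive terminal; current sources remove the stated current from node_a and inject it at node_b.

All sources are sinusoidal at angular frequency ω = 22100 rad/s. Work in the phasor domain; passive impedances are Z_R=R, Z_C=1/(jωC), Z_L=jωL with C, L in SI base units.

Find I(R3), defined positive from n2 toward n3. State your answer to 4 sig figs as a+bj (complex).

MNA unknowns: 3 node voltages V₁..V_3 plus 1 source current (V1)
L1: Y=0.000-0.3591j on G[1,2]
I1: z[0]−=0.0507, z[1]+=0.0507
R1: Y=0.0006173+0.000j on G[2,1]
R2: Y=0.1789+0.000j on G[3,1]
R3: Y=0.0004386+0.000j on G[3,2]
R4: Y=0.002427+0.000j on G[2,1]
R5: Y=0.02347+0.000j on G[3,1]
L2: Y=0.000-0.02556j on G[2,1]
R6: Y=0.0005102+0.000j on G[2,0]
R7: Y=0.0001043+0.000j on G[3,2]
R8: Y=0.01832+0.000j on G[2,1]
L3: Y=0.000-0.3142j on G[1,2]
R9: Y=0.02653+0.000j on G[2,1]
R10: Y=0.0003300+0.000j on G[0,3]
R11: Y=0.02188+0.000j on G[0,3]
L4: Y=0.000-0.005177j on G[2,0]
R12: Y=0.7937+0.000j on G[1,0]
V1: row V3−V0=3.5, i_V1 at 3,0
solve → V1=0.7631+0.003932j, V2=0.7576+0.005841j, V3=3.500+0.000j
aux → i_V1=-0.6331+0.0007988j

-0.001203+2.562e-06j A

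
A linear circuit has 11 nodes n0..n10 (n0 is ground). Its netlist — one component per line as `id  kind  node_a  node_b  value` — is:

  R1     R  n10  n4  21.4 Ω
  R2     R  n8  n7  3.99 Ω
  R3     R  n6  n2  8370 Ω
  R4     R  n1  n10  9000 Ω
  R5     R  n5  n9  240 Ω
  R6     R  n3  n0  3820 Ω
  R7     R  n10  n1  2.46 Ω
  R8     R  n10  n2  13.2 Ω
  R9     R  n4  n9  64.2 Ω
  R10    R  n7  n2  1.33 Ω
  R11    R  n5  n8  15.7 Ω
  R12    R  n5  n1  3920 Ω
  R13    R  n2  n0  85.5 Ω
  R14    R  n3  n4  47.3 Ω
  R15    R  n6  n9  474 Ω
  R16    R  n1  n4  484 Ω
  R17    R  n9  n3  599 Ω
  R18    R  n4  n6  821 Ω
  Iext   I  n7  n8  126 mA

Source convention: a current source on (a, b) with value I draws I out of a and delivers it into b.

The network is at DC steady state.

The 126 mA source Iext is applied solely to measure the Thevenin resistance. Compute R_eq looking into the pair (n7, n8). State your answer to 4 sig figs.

Element admittances at DC:
  Y(R1) = 0.04673 S between n10,n4
  Y(R2) = 0.2506 S between n8,n7
  Y(R3) = 0.0001195 S between n6,n2
  Y(R4) = 0.0001111 S between n1,n10
  Y(R5) = 0.004167 S between n5,n9
  Y(R6) = 0.0002618 S between n3,n0
  Y(R7) = 0.4065 S between n10,n1
  Y(R8) = 0.07576 S between n10,n2
  Y(R9) = 0.01558 S between n4,n9
  Y(R10) = 0.7519 S between n7,n2
  Y(R11) = 0.06369 S between n5,n8
  Y(R12) = 0.0002551 S between n5,n1
  Y(R13) = 0.01170 S between n2,n0
  Y(R14) = 0.02114 S between n3,n4
  Y(R15) = 0.002110 S between n6,n9
  Y(R16) = 0.002066 S between n1,n4
  Y(R17) = 0.001669 S between n9,n3
  Y(R18) = 0.001218 S between n4,n6
  Iext: injects 0.126 A into n8 (from n7)
Assemble and solve the 10×10 MNA system:
  V(n1)=0.01926  V(n2)=-0.001181  V(n3)=0.05276  V(n4)=0.04756  V(n5)=0.4692  V(n6)=0.09438  V(n7)=-0.003231  V(n8)=0.4934  V(n9)=0.1268  V(n10)=0.01883

R_eq = 3.941 Ω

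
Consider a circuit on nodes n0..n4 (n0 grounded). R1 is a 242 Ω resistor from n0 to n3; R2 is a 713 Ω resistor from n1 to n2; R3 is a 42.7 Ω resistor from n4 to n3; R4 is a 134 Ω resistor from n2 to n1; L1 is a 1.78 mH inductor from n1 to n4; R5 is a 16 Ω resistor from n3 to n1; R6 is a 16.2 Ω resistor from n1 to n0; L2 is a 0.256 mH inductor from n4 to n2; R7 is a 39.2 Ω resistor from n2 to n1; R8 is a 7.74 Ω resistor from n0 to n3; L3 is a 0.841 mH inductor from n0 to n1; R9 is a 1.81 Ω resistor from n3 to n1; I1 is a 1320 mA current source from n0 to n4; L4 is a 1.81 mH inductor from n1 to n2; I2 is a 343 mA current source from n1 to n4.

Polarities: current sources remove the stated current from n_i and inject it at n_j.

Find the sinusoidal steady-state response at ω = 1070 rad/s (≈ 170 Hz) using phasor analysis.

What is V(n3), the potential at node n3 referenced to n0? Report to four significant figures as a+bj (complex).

Apply KCL at each of the 4 non-ground nodes and solve the resulting linear system.
Node n1: branches {R2, R4, L1, R5, R6, R7, L3, R9, L4, I2} → V_1 = 0.1856+1.159j
Node n2: branches {R2, R4, L2, R7, L4} → V_2 = 0.2766+2.644j
Node n3: branches {R1, R3, R5, R8, R9} → V_3 = 0.1562+1.010j
Node n4: branches {R3, L1, L2, I1, I2} → V_4 = 0.2755+2.855j

0.1562+1.010j V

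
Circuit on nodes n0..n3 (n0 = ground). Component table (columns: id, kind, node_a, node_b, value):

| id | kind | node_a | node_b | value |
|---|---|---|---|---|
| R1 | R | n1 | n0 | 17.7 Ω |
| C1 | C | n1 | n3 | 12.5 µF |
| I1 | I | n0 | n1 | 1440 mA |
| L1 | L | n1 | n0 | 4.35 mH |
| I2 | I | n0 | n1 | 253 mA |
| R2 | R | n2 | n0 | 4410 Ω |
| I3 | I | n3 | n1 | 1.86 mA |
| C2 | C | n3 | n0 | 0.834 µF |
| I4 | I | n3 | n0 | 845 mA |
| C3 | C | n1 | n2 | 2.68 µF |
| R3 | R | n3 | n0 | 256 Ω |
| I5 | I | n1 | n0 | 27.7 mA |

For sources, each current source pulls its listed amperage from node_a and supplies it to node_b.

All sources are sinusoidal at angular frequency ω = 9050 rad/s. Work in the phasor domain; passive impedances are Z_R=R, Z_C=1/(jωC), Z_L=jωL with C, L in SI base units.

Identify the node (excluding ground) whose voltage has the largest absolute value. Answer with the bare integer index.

MNA unknowns: 3 node voltages V₁..V_3
R1: Y=0.05650+0.000j on G[1,0]
C1: Y=0.000+0.1131j on G[1,3]
I1: z[0]−=1.44, z[1]+=1.44
L1: Y=0.000-0.02540j on G[1,0]
I2: z[0]−=0.253, z[1]+=0.253
R2: Y=0.0002268+0.000j on G[2,0]
I3: z[3]−=0.00186, z[1]+=0.00186
C2: Y=0.000+0.007548j on G[3,0]
I4: z[3]−=0.845, z[0]+=0.845
C3: Y=0.000+0.02425j on G[1,2]
R3: Y=0.003906+0.000j on G[3,0]
I5: z[1]−=0.0277, z[0]+=0.0277
solve → V1=13.43+3.639j, V2=13.39+3.765j, V3=12.24+10.83j

3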